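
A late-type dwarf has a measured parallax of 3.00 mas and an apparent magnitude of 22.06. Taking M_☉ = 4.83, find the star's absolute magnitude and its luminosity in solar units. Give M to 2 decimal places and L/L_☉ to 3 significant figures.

M ≈ 14.45; L/L_☉ ≈ 1.42×10^-4

d = 1/p = 1000/3.00 mas = 333.3 pc
M = m − 5 log₁₀ d + 5 = 22.06 − 5·2.5229 + 5 = 14.446
M − M_☉ = 14.446 − 4.83 = 9.616
L/L_☉ = 10^(−0.4 × 9.616) = 1.425×10^-4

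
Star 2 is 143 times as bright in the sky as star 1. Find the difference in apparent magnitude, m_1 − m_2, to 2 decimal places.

m_1 − m_2 ≈ 5.39

Pogson: Δm = −2.5 log₁₀(ratio) = −2.5 log₁₀(143) = −2.5 × 2.1553 = -5.388
Star 2 is brighter so has the smaller magnitude: m_1 − m_2 is positive.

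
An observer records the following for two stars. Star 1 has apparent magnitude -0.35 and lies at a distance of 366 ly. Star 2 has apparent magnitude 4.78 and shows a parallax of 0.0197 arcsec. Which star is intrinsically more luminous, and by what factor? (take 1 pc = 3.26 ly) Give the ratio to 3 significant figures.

Star 1 is more luminous, by a factor of 551.

Star 1: d = 366 ly / 3.26 = 112.3 pc
Star 1: M = m − 5 log₁₀ d + 5 = -0.35 − 5·2.0503 + 5 = -5.601
Star 2: d = 1/p = 1/0.0197″ = 50.76 pc
Star 2: M = m − 5 log₁₀ d + 5 = 4.78 − 5·1.7055 + 5 = 1.252
ΔM = M_1 − M_2 = -5.601 − (1.252) = -6.854; smaller M is more luminous → Star 1.
L ratio = 10^(0.4 |ΔM|) = 10^2.741 = 551.4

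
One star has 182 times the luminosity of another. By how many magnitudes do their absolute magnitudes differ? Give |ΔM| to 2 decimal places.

|ΔM| ≈ 5.65

Pogson: ΔM = −2.5 log₁₀(ratio) = −2.5 log₁₀(182) = −2.5 × 2.2601 = -5.650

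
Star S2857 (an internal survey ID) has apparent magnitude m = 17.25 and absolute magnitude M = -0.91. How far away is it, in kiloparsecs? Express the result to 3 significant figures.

Distance modulus: m − M = 17.25 − (-0.91) = 18.160
m − M = 5 log₁₀ d − 5
log₁₀ d = (m − M)/5 + 1 = 4.6320
d = 10^4.6320 = 42850 pc
= 42.85 kpc

d ≈ 42.9 kpc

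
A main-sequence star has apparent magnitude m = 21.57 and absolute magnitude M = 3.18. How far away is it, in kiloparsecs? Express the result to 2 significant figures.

d ≈ 48 kpc

μ = m − M = 18.390
m − M = 5 log₁₀ d − 5
log₁₀ d = (m − M)/5 + 1 = 4.6780
d = 10^4.6780 = 47640 pc
= 47.64 kpc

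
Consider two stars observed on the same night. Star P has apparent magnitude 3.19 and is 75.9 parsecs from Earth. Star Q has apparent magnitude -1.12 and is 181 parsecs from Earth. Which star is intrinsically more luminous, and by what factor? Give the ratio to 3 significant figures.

Star Q is more luminous, by a factor of 301.

Star P: M = m − 5 log₁₀ d + 5 = 3.19 − 5·1.8802 + 5 = -1.211
Star Q: M = m − 5 log₁₀ d + 5 = -1.12 − 5·2.2577 + 5 = -7.408
ΔM = M_P − M_Q = -1.211 − (-7.408) = 6.197; smaller M is more luminous → Star Q.
L ratio = 10^(0.4 |ΔM|) = 10^2.479 = 301.2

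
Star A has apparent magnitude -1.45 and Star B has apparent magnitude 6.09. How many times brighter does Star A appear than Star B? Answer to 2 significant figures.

Magnitude difference = -7.54
Flux ratio = 10^(−0.4 Δm) = 10^(−0.4 × -7.54) = 10^3.016 = 1038

1000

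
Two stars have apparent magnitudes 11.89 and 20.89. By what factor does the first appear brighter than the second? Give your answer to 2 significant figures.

4000

Δm = 11.89 − (20.89) = -9.00
Flux ratio = 10^(−0.4 Δm) = 10^(−0.4 × -9.00) = 10^3.600 = 3981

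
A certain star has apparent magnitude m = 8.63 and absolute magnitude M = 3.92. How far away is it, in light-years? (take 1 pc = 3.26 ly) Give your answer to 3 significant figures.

d ≈ 285 ly

Distance modulus: m − M = 8.63 − (3.92) = 4.710
m − M = 5 log₁₀ d − 5
log₁₀ d = (m − M)/5 + 1 = 1.9420
d = 10^1.9420 = 87.50 pc
= 285.2 ly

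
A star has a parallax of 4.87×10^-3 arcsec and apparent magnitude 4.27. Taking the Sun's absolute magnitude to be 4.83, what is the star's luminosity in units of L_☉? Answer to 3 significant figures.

d = 1/p = 1/4.87×10^-3″ = 205.3 pc
M = m − 5 log₁₀ d + 5 = 4.27 − 5·2.3125 + 5 = -2.292
M − M_☉ = -2.292 − 4.83 = -7.122
L/L_☉ = 10^(−0.4 × -7.122) = 706.2

L/L_☉ ≈ 706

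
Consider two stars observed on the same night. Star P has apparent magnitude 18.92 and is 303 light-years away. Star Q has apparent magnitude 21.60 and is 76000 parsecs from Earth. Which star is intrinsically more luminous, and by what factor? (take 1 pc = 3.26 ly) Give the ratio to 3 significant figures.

Star P: d = 303 ly / 3.26 = 92.94 pc
Star P: M = m − 5 log₁₀ d + 5 = 18.92 − 5·1.9682 + 5 = 14.079
Star Q: M = m − 5 log₁₀ d + 5 = 21.60 − 5·4.8808 + 5 = 2.196
ΔM = M_P − M_Q = 14.079 − (2.196) = 11.883; smaller M is more luminous → Star Q.
L ratio = 10^(0.4 |ΔM|) = 10^4.753 = 56650

Star Q is more luminous, by a factor of 56600.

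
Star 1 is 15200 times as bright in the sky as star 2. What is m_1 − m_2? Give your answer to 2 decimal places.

Pogson: Δm = −2.5 log₁₀(ratio) = −2.5 log₁₀(15200) = −2.5 × 4.1818 = -10.455
Star 1 is brighter, so it has the smaller magnitude: the difference is negative.

m_1 − m_2 ≈ -10.45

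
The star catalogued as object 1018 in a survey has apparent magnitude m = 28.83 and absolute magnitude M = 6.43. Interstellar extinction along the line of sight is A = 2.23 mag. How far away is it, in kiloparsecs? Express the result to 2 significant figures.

d ≈ 110 kpc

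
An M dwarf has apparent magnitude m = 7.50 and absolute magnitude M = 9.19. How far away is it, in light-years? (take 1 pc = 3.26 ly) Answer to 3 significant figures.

μ = m − M = -1.690
m − M = 5 log₁₀ d − 5
log₁₀ d = (m − M)/5 + 1 = 0.6620
d = 10^0.6620 = 4.592 pc
= 14.97 ly

d ≈ 15.0 ly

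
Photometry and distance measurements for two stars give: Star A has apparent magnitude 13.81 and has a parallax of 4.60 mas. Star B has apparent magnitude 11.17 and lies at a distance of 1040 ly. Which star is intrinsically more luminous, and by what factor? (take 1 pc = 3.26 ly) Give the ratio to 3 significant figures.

Star B is more luminous, by a factor of 24.5.

Star A: p = 4.60 mas = 4.60×10^-3″ → d = 1/p = 217.4 pc
Star A: M = m − 5 log₁₀ d + 5 = 13.81 − 5·2.3372 + 5 = 7.124
Star B: d = 1040 ly / 3.26 = 319.0 pc
Star B: M = m − 5 log₁₀ d + 5 = 11.17 − 5·2.5038 + 5 = 3.651
ΔM = M_A − M_B = 7.124 − (3.651) = 3.473; smaller M is more luminous → Star B.
L ratio = 10^(0.4 |ΔM|) = 10^1.389 = 24.50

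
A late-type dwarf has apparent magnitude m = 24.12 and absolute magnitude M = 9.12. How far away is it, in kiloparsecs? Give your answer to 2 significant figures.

d ≈ 10 kpc

μ = m − M = 15.000
m − M = 5 log₁₀ d − 5
log₁₀ d = (m − M)/5 + 1 = 4.0000
d = 10^4.0000 = 10000 pc
= 10.00 kpc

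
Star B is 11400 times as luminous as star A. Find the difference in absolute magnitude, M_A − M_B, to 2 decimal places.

Pogson: ΔM = −2.5 log₁₀(ratio) = −2.5 log₁₀(11400) = −2.5 × 4.0569 = -10.142
Star B is brighter so has the smaller magnitude: M_A − M_B is positive.

M_A − M_B ≈ 10.14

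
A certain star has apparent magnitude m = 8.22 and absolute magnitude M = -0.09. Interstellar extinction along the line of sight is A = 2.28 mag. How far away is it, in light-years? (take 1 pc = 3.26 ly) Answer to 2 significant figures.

m − M = 5 log₁₀(d/10 pc) + A  ⇒  8.22 − (-0.09) − 2.28 = 5 log₁₀(d/10)
6.030 = 5 log₁₀(d/10)
log₁₀ d = (m − M − A)/5 + 1 = 2.2060
d = 10^2.2060 = 160.7 pc
= 523.9 ly

d ≈ 520 ly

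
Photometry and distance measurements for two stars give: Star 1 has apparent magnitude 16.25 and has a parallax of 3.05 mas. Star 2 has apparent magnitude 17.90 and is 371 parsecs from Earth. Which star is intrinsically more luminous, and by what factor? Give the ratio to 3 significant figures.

Star 1 is more luminous, by a factor of 3.57.

Star 1: p = 3.05 mas = 3.05×10^-3″ → d = 1/p = 327.9 pc
Star 1: M = m − 5 log₁₀ d + 5 = 16.25 − 5·2.5157 + 5 = 8.671
Star 2: M = m − 5 log₁₀ d + 5 = 17.90 − 5·2.5694 + 5 = 10.053
ΔM = M_1 − M_2 = 8.671 − (10.053) = -1.382; smaller M is more luminous → Star 1.
L ratio = 10^(0.4 |ΔM|) = 10^0.553 = 3.570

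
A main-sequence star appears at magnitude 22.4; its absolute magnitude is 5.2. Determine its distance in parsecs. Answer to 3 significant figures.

d ≈ 27500 pc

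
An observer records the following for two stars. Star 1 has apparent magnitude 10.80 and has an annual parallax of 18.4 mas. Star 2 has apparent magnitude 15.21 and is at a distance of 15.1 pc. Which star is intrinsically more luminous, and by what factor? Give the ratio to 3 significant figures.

Star 1 is more luminous, by a factor of 752.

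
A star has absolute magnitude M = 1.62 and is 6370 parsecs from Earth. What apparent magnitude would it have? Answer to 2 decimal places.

m ≈ 15.64

m = M + 5 log₁₀ d − 5 = 1.62 + 5·3.8041 − 5 = 15.641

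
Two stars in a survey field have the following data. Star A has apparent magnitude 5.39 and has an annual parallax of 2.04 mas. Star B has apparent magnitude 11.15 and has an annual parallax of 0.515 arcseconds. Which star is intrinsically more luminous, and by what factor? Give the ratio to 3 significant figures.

Star A: p = 2.04 mas = 2.04×10^-3″ → d = 1/p = 490.2 pc
Star A: M = m − 5 log₁₀ d + 5 = 5.39 − 5·2.6904 + 5 = -3.062
Star B: d = 1/p = 1/0.515″ = 1.942 pc
Star B: M = m − 5 log₁₀ d + 5 = 11.15 − 5·0.2882 + 5 = 14.709
ΔM = M_A − M_B = -3.062 − (14.709) = -17.771; smaller M is more luminous → Star A.
L ratio = 10^(0.4 |ΔM|) = 10^7.108 = 1.283×10^7

Star A is more luminous, by a factor of 1.28×10^7.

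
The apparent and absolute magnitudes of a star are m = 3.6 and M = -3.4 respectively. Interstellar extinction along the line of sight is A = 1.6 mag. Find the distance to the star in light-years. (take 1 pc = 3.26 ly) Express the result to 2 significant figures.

m − M = 5 log₁₀(d/10 pc) + A  ⇒  3.6 − (-3.4) − 1.6 = 5 log₁₀(d/10)
5.400 = 5 log₁₀(d/10)
log₁₀ d = (m − M − A)/5 + 1 = 2.0800
d = 10^2.0800 = 120.2 pc
= 391.9 ly

d ≈ 390 ly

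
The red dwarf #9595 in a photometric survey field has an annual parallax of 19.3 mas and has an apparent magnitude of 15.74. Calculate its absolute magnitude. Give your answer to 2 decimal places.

p = 19.3 mas = 0.0193″ → d = 1/p = 51.81 pc
5 log₁₀(d/10 pc) = 5 log₁₀(51.81) − 5 = 3.572
M = m − 5 log₁₀(d/10) = 15.74 − 3.572 = 12.168

M ≈ 12.17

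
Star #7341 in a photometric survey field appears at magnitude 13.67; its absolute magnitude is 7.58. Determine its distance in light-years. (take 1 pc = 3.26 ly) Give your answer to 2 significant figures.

d ≈ 540 ly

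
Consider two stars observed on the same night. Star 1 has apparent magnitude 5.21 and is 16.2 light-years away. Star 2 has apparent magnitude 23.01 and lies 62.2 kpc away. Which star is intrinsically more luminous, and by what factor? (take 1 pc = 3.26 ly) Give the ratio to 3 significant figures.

Star 1: d = 16.2 ly / 3.26 = 4.969 pc
Star 1: M = m − 5 log₁₀ d + 5 = 5.21 − 5·0.6963 + 5 = 6.729
Star 2: d = 62.2 kpc = 62200 pc
Star 2: M = m − 5 log₁₀ d + 5 = 23.01 − 5·4.7938 + 5 = 4.041
ΔM = M_1 − M_2 = 6.729 − (4.041) = 2.687; smaller M is more luminous → Star 2.
L ratio = 10^(0.4 |ΔM|) = 10^1.075 = 11.88

Star 2 is more luminous, by a factor of 11.9.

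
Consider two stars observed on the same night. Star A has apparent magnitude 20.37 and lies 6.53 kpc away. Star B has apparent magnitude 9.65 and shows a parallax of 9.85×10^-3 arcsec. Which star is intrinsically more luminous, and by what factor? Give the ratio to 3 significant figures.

Star B is more luminous, by a factor of 4.69.

Star A: d = 6.53 kpc = 6530 pc
Star A: M = m − 5 log₁₀ d + 5 = 20.37 − 5·3.8149 + 5 = 6.295
Star B: d = 1/p = 1/9.85×10^-3″ = 101.5 pc
Star B: M = m − 5 log₁₀ d + 5 = 9.65 − 5·2.0066 + 5 = 4.617
ΔM = M_A − M_B = 6.295 − (4.617) = 1.678; smaller M is more luminous → Star B.
L ratio = 10^(0.4 |ΔM|) = 10^0.671 = 4.691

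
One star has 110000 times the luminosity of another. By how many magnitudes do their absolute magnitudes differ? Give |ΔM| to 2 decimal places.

Pogson: ΔM = −2.5 log₁₀(ratio) = −2.5 log₁₀(110000) = −2.5 × 5.0414 = -12.603

|ΔM| ≈ 12.60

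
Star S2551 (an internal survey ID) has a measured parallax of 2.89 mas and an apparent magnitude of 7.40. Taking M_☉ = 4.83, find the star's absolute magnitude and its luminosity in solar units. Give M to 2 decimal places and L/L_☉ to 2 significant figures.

d = 1/p = 1000/2.89 mas = 346.0 pc
M = m − 5 log₁₀ d + 5 = 7.40 − 5·2.5391 + 5 = -0.296
M − M_☉ = -0.296 − 4.83 = -5.126
L/L_☉ = 10^(−0.4 × -5.126) = 112.3

M ≈ -0.30; L/L_☉ ≈ 110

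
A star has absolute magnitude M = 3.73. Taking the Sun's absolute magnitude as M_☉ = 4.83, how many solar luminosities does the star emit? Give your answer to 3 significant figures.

L/L_☉ ≈ 2.75

M − M_☉ = 3.73 − 4.83 = -1.100
L/L_☉ = 10^(−0.4 (M − M_☉)) = 10^0.440 = 2.754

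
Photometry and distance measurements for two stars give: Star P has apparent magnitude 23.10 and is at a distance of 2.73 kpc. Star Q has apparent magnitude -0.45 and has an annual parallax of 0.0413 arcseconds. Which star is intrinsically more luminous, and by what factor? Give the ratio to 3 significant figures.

Star P: d = 2.73 kpc = 2730 pc
Star P: M = m − 5 log₁₀ d + 5 = 23.10 − 5·3.4362 + 5 = 10.919
Star Q: d = 1/p = 1/0.0413″ = 24.21 pc
Star Q: M = m − 5 log₁₀ d + 5 = -0.45 − 5·1.3840 + 5 = -2.370
ΔM = M_P − M_Q = 10.919 − (-2.370) = 13.289; smaller M is more luminous → Star Q.
L ratio = 10^(0.4 |ΔM|) = 10^5.316 = 206900

Star Q is more luminous, by a factor of 207000.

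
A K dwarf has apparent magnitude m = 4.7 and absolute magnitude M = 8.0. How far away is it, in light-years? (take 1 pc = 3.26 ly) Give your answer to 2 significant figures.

μ = m − M = -3.300
m − M = 5 log₁₀ d − 5
log₁₀ d = (m − M)/5 + 1 = 0.3400
d = 10^0.3400 = 2.188 pc
= 7.132 ly

d ≈ 7.1 ly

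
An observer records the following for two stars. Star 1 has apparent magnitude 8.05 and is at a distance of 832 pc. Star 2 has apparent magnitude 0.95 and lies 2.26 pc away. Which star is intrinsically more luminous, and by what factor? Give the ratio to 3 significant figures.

Star 1: M = m − 5 log₁₀ d + 5 = 8.05 − 5·2.9201 + 5 = -1.551
Star 2: M = m − 5 log₁₀ d + 5 = 0.95 − 5·0.3541 + 5 = 4.179
ΔM = M_1 − M_2 = -1.551 − (4.179) = -5.730; smaller M is more luminous → Star 1.
L ratio = 10^(0.4 |ΔM|) = 10^2.292 = 195.9

Star 1 is more luminous, by a factor of 196.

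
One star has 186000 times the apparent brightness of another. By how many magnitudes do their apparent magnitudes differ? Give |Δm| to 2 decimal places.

Pogson: Δm = −2.5 log₁₀(ratio) = −2.5 log₁₀(186000) = −2.5 × 5.2695 = -13.174

|Δm| ≈ 13.17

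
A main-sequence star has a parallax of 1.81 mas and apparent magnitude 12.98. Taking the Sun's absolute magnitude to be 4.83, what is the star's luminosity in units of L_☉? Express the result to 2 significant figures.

L/L_☉ ≈ 1.7

d = 1/p = 1000/1.81 mas = 552.5 pc
M = m − 5 log₁₀ d + 5 = 12.98 − 5·2.7423 + 5 = 4.268
M − M_☉ = 4.268 − 4.83 = -0.562
L/L_☉ = 10^(−0.4 × -0.562) = 1.677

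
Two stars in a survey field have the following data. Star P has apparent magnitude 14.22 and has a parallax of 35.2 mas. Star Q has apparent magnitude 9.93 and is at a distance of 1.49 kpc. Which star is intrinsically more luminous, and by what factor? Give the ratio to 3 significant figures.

Star Q is more luminous, by a factor of 143000.

Star P: p = 35.2 mas = 0.0352″ → d = 1/p = 28.41 pc
Star P: M = m − 5 log₁₀ d + 5 = 14.22 − 5·1.4535 + 5 = 11.953
Star Q: d = 1.49 kpc = 1490 pc
Star Q: M = m − 5 log₁₀ d + 5 = 9.93 − 5·3.1732 + 5 = -0.936
ΔM = M_P − M_Q = 11.953 − (-0.936) = 12.889; smaller M is more luminous → Star Q.
L ratio = 10^(0.4 |ΔM|) = 10^5.155 = 143000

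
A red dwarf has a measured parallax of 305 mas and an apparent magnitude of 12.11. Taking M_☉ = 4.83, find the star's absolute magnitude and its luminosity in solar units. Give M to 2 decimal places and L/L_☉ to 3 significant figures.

d = 1/p = 1000/305 mas = 3.279 pc
M = m − 5 log₁₀ d + 5 = 12.11 − 5·0.5157 + 5 = 14.531
M − M_☉ = 14.531 − 4.83 = 9.701
L/L_☉ = 10^(−0.4 × 9.701) = 1.316×10^-4

M ≈ 14.53; L/L_☉ ≈ 1.32×10^-4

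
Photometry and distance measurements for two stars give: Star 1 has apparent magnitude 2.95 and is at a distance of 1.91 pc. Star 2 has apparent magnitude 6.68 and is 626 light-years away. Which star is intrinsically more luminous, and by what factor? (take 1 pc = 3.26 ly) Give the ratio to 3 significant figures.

Star 1: M = m − 5 log₁₀ d + 5 = 2.95 − 5·0.2810 + 5 = 6.545
Star 2: d = 626 ly / 3.26 = 192.0 pc
Star 2: M = m − 5 log₁₀ d + 5 = 6.68 − 5·2.2834 + 5 = 0.263
ΔM = M_1 − M_2 = 6.545 − (0.263) = 6.282; smaller M is more luminous → Star 2.
L ratio = 10^(0.4 |ΔM|) = 10^2.513 = 325.6

Star 2 is more luminous, by a factor of 326.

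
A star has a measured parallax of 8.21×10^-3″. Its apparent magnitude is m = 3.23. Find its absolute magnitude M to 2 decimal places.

M ≈ -2.20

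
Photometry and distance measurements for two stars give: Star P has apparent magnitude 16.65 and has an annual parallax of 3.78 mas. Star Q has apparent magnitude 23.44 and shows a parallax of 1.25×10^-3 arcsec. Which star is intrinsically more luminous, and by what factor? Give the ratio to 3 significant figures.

Star P is more luminous, by a factor of 56.9.

Star P: p = 3.78 mas = 3.78×10^-3″ → d = 1/p = 264.6 pc
Star P: M = m − 5 log₁₀ d + 5 = 16.65 − 5·2.4225 + 5 = 9.537
Star Q: d = 1/p = 1/1.25×10^-3″ = 800.0 pc
Star Q: M = m − 5 log₁₀ d + 5 = 23.44 − 5·2.9031 + 5 = 13.925
ΔM = M_P − M_Q = 9.537 − (13.925) = -4.387; smaller M is more luminous → Star P.
L ratio = 10^(0.4 |ΔM|) = 10^1.755 = 56.86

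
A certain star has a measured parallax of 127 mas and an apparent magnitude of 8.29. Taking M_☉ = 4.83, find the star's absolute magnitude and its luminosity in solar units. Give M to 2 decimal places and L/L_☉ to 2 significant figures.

M ≈ 8.81; L/L_☉ ≈ 0.026

d = 1/p = 1000/127 mas = 7.874 pc
M = m − 5 log₁₀ d + 5 = 8.29 − 5·0.8962 + 5 = 8.809
M − M_☉ = 8.809 − 4.83 = 3.979
L/L_☉ = 10^(−0.4 × 3.979) = 0.02561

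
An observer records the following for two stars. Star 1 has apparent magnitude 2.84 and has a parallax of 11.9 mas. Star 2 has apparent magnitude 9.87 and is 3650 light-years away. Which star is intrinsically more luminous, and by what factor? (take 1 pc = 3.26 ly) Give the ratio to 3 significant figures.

Star 1 is more luminous, by a factor of 3.65.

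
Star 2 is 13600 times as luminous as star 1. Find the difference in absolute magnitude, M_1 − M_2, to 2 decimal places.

Pogson: ΔM = −2.5 log₁₀(ratio) = −2.5 log₁₀(13600) = −2.5 × 4.1335 = -10.334
Star 2 is brighter so has the smaller magnitude: M_1 − M_2 is positive.

M_1 − M_2 ≈ 10.33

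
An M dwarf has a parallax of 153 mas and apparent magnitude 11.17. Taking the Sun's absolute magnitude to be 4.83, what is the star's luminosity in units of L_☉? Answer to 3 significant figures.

L/L_☉ ≈ 1.24×10^-3

d = 1/p = 1000/153 mas = 6.536 pc
M = m − 5 log₁₀ d + 5 = 11.17 − 5·0.8153 + 5 = 12.093
M − M_☉ = 12.093 − 4.83 = 7.263
L/L_☉ = 10^(−0.4 × 7.263) = 1.243×10^-3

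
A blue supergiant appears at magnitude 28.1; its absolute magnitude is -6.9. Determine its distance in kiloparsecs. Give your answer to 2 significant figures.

d ≈ 100000 kpc

Distance modulus: m − M = 28.1 − (-6.9) = 35.000
m − M = 5 log₁₀ d − 5
log₁₀ d = (m − M)/5 + 1 = 8.0000
d = 10^8.0000 = 1.000×10^8 pc
= 100000 kpc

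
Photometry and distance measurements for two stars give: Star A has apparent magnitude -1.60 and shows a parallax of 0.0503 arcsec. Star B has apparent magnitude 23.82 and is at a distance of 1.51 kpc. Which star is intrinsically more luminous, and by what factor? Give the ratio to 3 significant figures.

Star A: d = 1/p = 1/0.0503″ = 19.88 pc
Star A: M = m − 5 log₁₀ d + 5 = -1.60 − 5·1.2984 + 5 = -3.092
Star B: d = 1.51 kpc = 1510 pc
Star B: M = m − 5 log₁₀ d + 5 = 23.82 − 5·3.1790 + 5 = 12.925
ΔM = M_A − M_B = -3.092 − (12.925) = -16.017; smaller M is more luminous → Star A.
L ratio = 10^(0.4 |ΔM|) = 10^6.407 = 2.552×10^6

Star A is more luminous, by a factor of 2.55×10^6.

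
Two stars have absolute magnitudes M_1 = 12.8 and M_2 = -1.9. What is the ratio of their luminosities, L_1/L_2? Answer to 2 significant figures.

ΔM = M_1 − M_2 = 14.7
L_1/L_2 = 10^(−0.4 ΔM) = 10^-5.880 = 1.318×10^-6

L_1/L_2 ≈ 1.3×10^-6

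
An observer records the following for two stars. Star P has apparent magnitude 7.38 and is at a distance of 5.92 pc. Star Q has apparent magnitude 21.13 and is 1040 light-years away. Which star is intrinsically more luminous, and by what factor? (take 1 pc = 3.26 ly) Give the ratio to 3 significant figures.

Star P: M = m − 5 log₁₀ d + 5 = 7.38 − 5·0.7723 + 5 = 8.518
Star Q: d = 1040 ly / 3.26 = 319.0 pc
Star Q: M = m − 5 log₁₀ d + 5 = 21.13 − 5·2.5038 + 5 = 13.611
ΔM = M_P − M_Q = 8.518 − (13.611) = -5.093; smaller M is more luminous → Star P.
L ratio = 10^(0.4 |ΔM|) = 10^2.037 = 108.9

Star P is more luminous, by a factor of 109.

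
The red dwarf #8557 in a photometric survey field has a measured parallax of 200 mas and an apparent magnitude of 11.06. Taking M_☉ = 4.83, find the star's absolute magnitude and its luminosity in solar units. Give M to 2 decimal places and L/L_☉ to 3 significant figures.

d = 1/p = 1000/200 mas = 5.000 pc
M = m − 5 log₁₀ d + 5 = 11.06 − 5·0.6990 + 5 = 12.565
M − M_☉ = 12.565 − 4.83 = 7.735
L/L_☉ = 10^(−0.4 × 7.735) = 8.053×10^-4

M ≈ 12.57; L/L_☉ ≈ 8.05×10^-4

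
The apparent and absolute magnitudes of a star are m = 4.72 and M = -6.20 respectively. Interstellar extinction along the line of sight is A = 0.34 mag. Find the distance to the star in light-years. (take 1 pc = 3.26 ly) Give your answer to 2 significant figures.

m − M = 5 log₁₀(d/10 pc) + A  ⇒  4.72 − (-6.20) − 0.34 = 5 log₁₀(d/10)
10.580 = 5 log₁₀(d/10)
log₁₀ d = (m − M − A)/5 + 1 = 3.1160
d = 10^3.1160 = 1306 pc
= 4258 ly

d ≈ 4300 ly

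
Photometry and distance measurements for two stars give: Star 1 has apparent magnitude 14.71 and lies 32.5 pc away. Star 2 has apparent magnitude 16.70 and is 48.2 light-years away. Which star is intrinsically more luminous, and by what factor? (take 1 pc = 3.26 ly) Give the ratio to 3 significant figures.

Star 1: M = m − 5 log₁₀ d + 5 = 14.71 − 5·1.5119 + 5 = 12.151
Star 2: d = 48.2 ly / 3.26 = 14.79 pc
Star 2: M = m − 5 log₁₀ d + 5 = 16.70 − 5·1.1698 + 5 = 15.851
ΔM = M_1 − M_2 = 12.151 − (15.851) = -3.700; smaller M is more luminous → Star 1.
L ratio = 10^(0.4 |ΔM|) = 10^1.480 = 30.21

Star 1 is more luminous, by a factor of 30.2.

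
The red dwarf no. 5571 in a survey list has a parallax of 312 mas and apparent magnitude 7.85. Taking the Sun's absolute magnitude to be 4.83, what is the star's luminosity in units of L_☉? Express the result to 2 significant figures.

L/L_☉ ≈ 6.4×10^-3

d = 1/p = 1000/312 mas = 3.205 pc
M = m − 5 log₁₀ d + 5 = 7.85 − 5·0.5058 + 5 = 10.321
M − M_☉ = 10.321 − 4.83 = 5.491
L/L_☉ = 10^(−0.4 × 5.491) = 6.363×10^-3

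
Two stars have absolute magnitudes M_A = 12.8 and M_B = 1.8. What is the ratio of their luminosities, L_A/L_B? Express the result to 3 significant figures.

L_A/L_B ≈ 3.98×10^-5

ΔM = M_A − M_B = 11.0
L_A/L_B = 10^(−0.4 ΔM) = 10^-4.400 = 3.981×10^-5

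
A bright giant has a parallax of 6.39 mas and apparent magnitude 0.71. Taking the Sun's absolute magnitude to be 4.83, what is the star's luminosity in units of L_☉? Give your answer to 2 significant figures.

d = 1/p = 1000/6.39 mas = 156.5 pc
M = m − 5 log₁₀ d + 5 = 0.71 − 5·2.1945 + 5 = -5.262
M − M_☉ = -5.262 − 4.83 = -10.092
L/L_☉ = 10^(−0.4 × -10.092) = 10890

L/L_☉ ≈ 11000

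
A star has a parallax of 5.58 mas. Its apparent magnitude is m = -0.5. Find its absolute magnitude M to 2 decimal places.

M ≈ -6.77

p = 5.58 mas = 5.58×10^-3″ → d = 1/p = 179.2 pc
5 log₁₀(d/10 pc) = 5 log₁₀(179.2) − 5 = 6.267
M = m − 5 log₁₀(d/10) = -0.5 − 6.267 = -6.767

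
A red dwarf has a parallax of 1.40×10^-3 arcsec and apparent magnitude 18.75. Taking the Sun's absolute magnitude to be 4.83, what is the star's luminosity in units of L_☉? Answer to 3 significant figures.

d = 1/p = 1/1.40×10^-3″ = 714.3 pc
M = m − 5 log₁₀ d + 5 = 18.75 − 5·2.8539 + 5 = 9.481
M − M_☉ = 9.481 − 4.83 = 4.651
L/L_☉ = 10^(−0.4 × 4.651) = 0.01380

L/L_☉ ≈ 0.0138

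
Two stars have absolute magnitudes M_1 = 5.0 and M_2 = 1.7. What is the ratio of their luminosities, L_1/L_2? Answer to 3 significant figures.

L_1/L_2 ≈ 0.0479

ΔM = M_1 − M_2 = 3.3
L_1/L_2 = 10^(−0.4 ΔM) = 10^-1.320 = 0.04786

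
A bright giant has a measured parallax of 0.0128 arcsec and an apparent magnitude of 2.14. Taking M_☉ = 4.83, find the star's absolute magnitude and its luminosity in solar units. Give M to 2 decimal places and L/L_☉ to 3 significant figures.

d = 1/p = 1/0.0128″ = 78.12 pc
M = m − 5 log₁₀ d + 5 = 2.14 − 5·1.8928 + 5 = -2.324
M − M_☉ = -2.324 − 4.83 = -7.154
L/L_☉ = 10^(−0.4 × -7.154) = 727.1

M ≈ -2.32; L/L_☉ ≈ 727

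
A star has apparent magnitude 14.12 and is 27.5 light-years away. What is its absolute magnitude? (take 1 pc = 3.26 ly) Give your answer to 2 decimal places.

M ≈ 14.49

d = 27.5 ly / 3.26 = 8.436 pc
5 log₁₀(d/10 pc) = 5 log₁₀(8.436) − 5 = -0.369
M = m − 5 log₁₀(d/10) = 14.12 + 0.369 = 14.489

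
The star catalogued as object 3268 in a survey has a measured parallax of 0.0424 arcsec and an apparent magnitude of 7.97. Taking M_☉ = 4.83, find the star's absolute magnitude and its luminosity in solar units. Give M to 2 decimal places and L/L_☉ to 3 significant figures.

d = 1/p = 1/0.0424″ = 23.58 pc
M = m − 5 log₁₀ d + 5 = 7.97 − 5·1.3726 + 5 = 6.107
M − M_☉ = 6.107 − 4.83 = 1.277
L/L_☉ = 10^(−0.4 × 1.277) = 0.3085

M ≈ 6.11; L/L_☉ ≈ 0.309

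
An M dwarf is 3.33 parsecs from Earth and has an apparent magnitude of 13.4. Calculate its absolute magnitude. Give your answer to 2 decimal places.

5 log₁₀(d/10 pc) = 5 log₁₀(3.330) − 5 = -2.388
M = m − 5 log₁₀(d/10) = 13.4 + 2.388 = 15.788

M ≈ 15.79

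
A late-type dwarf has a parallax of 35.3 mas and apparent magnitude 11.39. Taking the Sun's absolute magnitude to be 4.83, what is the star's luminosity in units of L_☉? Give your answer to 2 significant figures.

L/L_☉ ≈ 0.019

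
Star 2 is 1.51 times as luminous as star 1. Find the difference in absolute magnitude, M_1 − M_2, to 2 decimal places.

M_1 − M_2 ≈ 0.45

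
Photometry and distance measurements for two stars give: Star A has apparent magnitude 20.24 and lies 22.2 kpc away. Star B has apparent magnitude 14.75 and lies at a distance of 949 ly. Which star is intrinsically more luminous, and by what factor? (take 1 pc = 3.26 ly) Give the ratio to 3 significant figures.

Star A: d = 22.2 kpc = 22200 pc
Star A: M = m − 5 log₁₀ d + 5 = 20.24 − 5·4.3464 + 5 = 3.508
Star B: d = 949 ly / 3.26 = 291.1 pc
Star B: M = m − 5 log₁₀ d + 5 = 14.75 − 5·2.4640 + 5 = 7.430
ΔM = M_A − M_B = 3.508 − (7.430) = -3.922; smaller M is more luminous → Star A.
L ratio = 10^(0.4 |ΔM|) = 10^1.569 = 37.03

Star A is more luminous, by a factor of 37.0.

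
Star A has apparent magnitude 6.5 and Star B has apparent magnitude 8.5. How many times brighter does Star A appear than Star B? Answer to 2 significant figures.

6.3

Magnitude difference = -2.0
Flux ratio = 10^(−0.4 Δm) = 10^(−0.4 × -2.0) = 10^0.800 = 6.310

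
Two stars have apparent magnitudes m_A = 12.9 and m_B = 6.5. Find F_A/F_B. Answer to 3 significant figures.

Δm = 12.9 − (6.5) = 6.4
Flux ratio = 10^(−0.4 Δm) = 10^(−0.4 × 6.4) = 10^-2.560 = 2.754×10^-3

F_A/F_B ≈ 2.75×10^-3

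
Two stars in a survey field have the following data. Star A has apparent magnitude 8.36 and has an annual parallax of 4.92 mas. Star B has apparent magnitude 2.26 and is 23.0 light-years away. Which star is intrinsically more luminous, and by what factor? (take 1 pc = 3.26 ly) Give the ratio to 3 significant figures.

Star A is more luminous, by a factor of 3.01.

Star A: p = 4.92 mas = 4.92×10^-3″ → d = 1/p = 203.3 pc
Star A: M = m − 5 log₁₀ d + 5 = 8.36 − 5·2.3080 + 5 = 1.820
Star B: d = 23.0 ly / 3.26 = 7.055 pc
Star B: M = m − 5 log₁₀ d + 5 = 2.26 − 5·0.8485 + 5 = 3.017
ΔM = M_A − M_B = 1.820 − (3.017) = -1.198; smaller M is more luminous → Star A.
L ratio = 10^(0.4 |ΔM|) = 10^0.479 = 3.013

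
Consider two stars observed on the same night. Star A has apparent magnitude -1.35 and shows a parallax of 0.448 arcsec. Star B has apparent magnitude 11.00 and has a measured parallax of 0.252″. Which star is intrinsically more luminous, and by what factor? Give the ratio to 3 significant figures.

Star A is more luminous, by a factor of 27600.

Star A: d = 1/p = 1/0.448″ = 2.232 pc
Star A: M = m − 5 log₁₀ d + 5 = -1.35 − 5·0.3487 + 5 = 1.906
Star B: d = 1/p = 1/0.252″ = 3.968 pc
Star B: M = m − 5 log₁₀ d + 5 = 11.00 − 5·0.5986 + 5 = 13.007
ΔM = M_A − M_B = 1.906 − (13.007) = -11.101; smaller M is more luminous → Star A.
L ratio = 10^(0.4 |ΔM|) = 10^4.440 = 27560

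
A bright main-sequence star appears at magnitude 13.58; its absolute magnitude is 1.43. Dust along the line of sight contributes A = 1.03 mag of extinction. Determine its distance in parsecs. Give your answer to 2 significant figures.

d ≈ 1700 pc

m − M = 5 log₁₀(d/10 pc) + A  ⇒  13.58 − (1.43) − 1.03 = 5 log₁₀(d/10)
11.120 = 5 log₁₀(d/10)
log₁₀ d = (m − M − A)/5 + 1 = 3.2240
d = 10^3.2240 = 1675 pc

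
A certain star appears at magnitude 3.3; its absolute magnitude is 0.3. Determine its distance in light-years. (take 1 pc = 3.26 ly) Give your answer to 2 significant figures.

Distance modulus: m − M = 3.3 − (0.3) = 3.000
m − M = 5 log₁₀ d − 5
log₁₀ d = (m − M)/5 + 1 = 1.6000
d = 10^1.6000 = 39.81 pc
= 129.8 ly

d ≈ 130 ly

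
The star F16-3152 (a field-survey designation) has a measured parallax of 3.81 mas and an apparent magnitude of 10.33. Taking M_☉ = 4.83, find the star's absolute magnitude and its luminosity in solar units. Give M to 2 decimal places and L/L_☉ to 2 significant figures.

d = 1/p = 1000/3.81 mas = 262.5 pc
M = m − 5 log₁₀ d + 5 = 10.33 − 5·2.4191 + 5 = 3.235
M − M_☉ = 3.235 − 4.83 = -1.595
L/L_☉ = 10^(−0.4 × -1.595) = 4.347

M ≈ 3.23; L/L_☉ ≈ 4.3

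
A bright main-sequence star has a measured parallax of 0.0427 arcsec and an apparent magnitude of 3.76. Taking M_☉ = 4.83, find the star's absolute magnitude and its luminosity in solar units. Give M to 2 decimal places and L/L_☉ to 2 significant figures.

M ≈ 1.91; L/L_☉ ≈ 15

d = 1/p = 1/0.0427″ = 23.42 pc
M = m − 5 log₁₀ d + 5 = 3.76 − 5·1.3696 + 5 = 1.912
M − M_☉ = 1.912 − 4.83 = -2.918
L/L_☉ = 10^(−0.4 × -2.918) = 14.69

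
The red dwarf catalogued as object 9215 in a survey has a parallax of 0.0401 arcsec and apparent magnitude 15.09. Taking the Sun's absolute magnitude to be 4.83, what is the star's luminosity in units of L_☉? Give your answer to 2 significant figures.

L/L_☉ ≈ 4.9×10^-4

d = 1/p = 1/0.0401″ = 24.94 pc
M = m − 5 log₁₀ d + 5 = 15.09 − 5·1.3969 + 5 = 13.106
M − M_☉ = 13.106 − 4.83 = 8.276
L/L_☉ = 10^(−0.4 × 8.276) = 4.895×10^-4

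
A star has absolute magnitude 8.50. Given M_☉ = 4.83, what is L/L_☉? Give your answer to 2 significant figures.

M − M_☉ = 8.50 − 4.83 = 3.670
L/L_☉ = 10^(−0.4 (M − M_☉)) = 10^-1.468 = 0.03404

L/L_☉ ≈ 0.034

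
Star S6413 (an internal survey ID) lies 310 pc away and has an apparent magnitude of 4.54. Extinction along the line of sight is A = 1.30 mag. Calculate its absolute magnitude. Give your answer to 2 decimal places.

M ≈ -4.22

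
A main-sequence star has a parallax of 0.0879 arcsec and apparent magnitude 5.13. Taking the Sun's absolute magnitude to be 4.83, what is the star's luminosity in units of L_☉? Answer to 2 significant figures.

L/L_☉ ≈ 0.98

d = 1/p = 1/0.0879″ = 11.38 pc
M = m − 5 log₁₀ d + 5 = 5.13 − 5·1.0560 + 5 = 4.850
M − M_☉ = 4.850 − 4.83 = 0.020
L/L_☉ = 10^(−0.4 × 0.020) = 0.9818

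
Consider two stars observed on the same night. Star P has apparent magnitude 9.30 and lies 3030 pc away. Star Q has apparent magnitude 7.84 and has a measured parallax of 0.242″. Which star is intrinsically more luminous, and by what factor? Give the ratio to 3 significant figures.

Star P is more luminous, by a factor of 140000.

Star P: M = m − 5 log₁₀ d + 5 = 9.30 − 5·3.4814 + 5 = -3.107
Star Q: d = 1/p = 1/0.242″ = 4.132 pc
Star Q: M = m − 5 log₁₀ d + 5 = 7.84 − 5·0.6162 + 5 = 9.759
ΔM = M_P − M_Q = -3.107 − (9.759) = -12.866; smaller M is more luminous → Star P.
L ratio = 10^(0.4 |ΔM|) = 10^5.147 = 140100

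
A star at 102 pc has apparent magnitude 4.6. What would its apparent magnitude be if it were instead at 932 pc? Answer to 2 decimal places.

m ≈ 9.40

Flux ∝ 1/d², so Δm = 5 log₁₀(d₂/d₁) = 5 log₁₀(932/102) = 4.804
m₂ = m₁ + Δm = 4.6 + (4.804) = 9.404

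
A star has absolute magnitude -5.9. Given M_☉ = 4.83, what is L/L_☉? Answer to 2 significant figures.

L/L_☉ ≈ 20000

M − M_☉ = -5.9 − 4.83 = -10.730
L/L_☉ = 10^(−0.4 (M − M_☉)) = 10^4.292 = 19590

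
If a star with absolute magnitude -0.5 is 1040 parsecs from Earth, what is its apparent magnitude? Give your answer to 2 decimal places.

m ≈ 9.59

m = M + 5 log₁₀ d − 5 = -0.5 + 5·3.0170 − 5 = 9.585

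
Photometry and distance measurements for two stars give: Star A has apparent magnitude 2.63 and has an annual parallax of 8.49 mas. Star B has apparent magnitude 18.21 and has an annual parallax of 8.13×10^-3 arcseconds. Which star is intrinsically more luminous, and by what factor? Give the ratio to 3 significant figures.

Star A is more luminous, by a factor of 1.56×10^6.

Star A: p = 8.49 mas = 8.49×10^-3″ → d = 1/p = 117.8 pc
Star A: M = m − 5 log₁₀ d + 5 = 2.63 − 5·2.0711 + 5 = -2.725
Star B: d = 1/p = 1/8.13×10^-3″ = 123.0 pc
Star B: M = m − 5 log₁₀ d + 5 = 18.21 − 5·2.0899 + 5 = 12.760
ΔM = M_A − M_B = -2.725 − (12.760) = -15.486; smaller M is more luminous → Star A.
L ratio = 10^(0.4 |ΔM|) = 10^6.194 = 1.564×10^6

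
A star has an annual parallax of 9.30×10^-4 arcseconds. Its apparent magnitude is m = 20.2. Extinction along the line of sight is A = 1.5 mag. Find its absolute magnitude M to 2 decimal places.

M ≈ 8.54

d = 1/p = 1/9.30×10^-4″ = 1075 pc
5 log₁₀(d/10 pc) = 5 log₁₀(1075) − 5 = 10.158
M = m − 5 log₁₀(d/10) − A = 20.2 − 10.158 − 1.5 = 8.542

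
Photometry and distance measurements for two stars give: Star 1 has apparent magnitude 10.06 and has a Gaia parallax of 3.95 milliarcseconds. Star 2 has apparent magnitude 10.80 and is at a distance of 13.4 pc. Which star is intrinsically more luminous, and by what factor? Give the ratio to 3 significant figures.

Star 1 is more luminous, by a factor of 706.

Star 1: p = 3.95 mas = 3.95×10^-3″ → d = 1/p = 253.2 pc
Star 1: M = m − 5 log₁₀ d + 5 = 10.06 − 5·2.4034 + 5 = 3.043
Star 2: M = m − 5 log₁₀ d + 5 = 10.80 − 5·1.1271 + 5 = 10.164
ΔM = M_1 − M_2 = 3.043 − (10.164) = -7.121; smaller M is more luminous → Star 1.
L ratio = 10^(0.4 |ΔM|) = 10^2.849 = 705.7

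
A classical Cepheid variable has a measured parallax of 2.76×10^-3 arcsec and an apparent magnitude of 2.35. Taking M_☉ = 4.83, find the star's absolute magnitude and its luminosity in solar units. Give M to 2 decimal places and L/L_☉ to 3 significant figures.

M ≈ -5.45; L/L_☉ ≈ 12900

d = 1/p = 1/2.76×10^-3″ = 362.3 pc
M = m − 5 log₁₀ d + 5 = 2.35 − 5·2.5591 + 5 = -5.445
M − M_☉ = -5.445 − 4.83 = -10.275
L/L_☉ = 10^(−0.4 × -10.275) = 12890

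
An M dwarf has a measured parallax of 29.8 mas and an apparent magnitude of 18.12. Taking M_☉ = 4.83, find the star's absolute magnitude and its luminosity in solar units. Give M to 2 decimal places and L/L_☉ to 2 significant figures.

d = 1/p = 1000/29.8 mas = 33.56 pc
M = m − 5 log₁₀ d + 5 = 18.12 − 5·1.5258 + 5 = 15.491
M − M_☉ = 15.491 − 4.83 = 10.661
L/L_☉ = 10^(−0.4 × 10.661) = 5.440×10^-5

M ≈ 15.49; L/L_☉ ≈ 5.4×10^-5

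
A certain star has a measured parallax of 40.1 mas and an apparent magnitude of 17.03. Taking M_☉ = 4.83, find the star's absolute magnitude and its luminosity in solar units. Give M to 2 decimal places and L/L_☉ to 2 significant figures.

d = 1/p = 1000/40.1 mas = 24.94 pc
M = m − 5 log₁₀ d + 5 = 17.03 − 5·1.3969 + 5 = 15.046
M − M_☉ = 15.046 − 4.83 = 10.216
L/L_☉ = 10^(−0.4 × 10.216) = 8.198×10^-5

M ≈ 15.05; L/L_☉ ≈ 8.2×10^-5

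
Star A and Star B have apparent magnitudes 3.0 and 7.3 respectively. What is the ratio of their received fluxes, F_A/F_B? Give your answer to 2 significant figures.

F_A/F_B ≈ 52

Magnitude difference = -4.3
Flux ratio = 10^(−0.4 Δm) = 10^(−0.4 × -4.3) = 10^1.720 = 52.48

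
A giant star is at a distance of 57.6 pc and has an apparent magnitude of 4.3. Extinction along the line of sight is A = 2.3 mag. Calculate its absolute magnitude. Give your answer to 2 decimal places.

5 log₁₀(d/10 pc) = 5 log₁₀(57.60) − 5 = 3.802
M = m − 5 log₁₀(d/10) − A = 4.3 − 3.802 − 2.3 = -1.802

M ≈ -1.80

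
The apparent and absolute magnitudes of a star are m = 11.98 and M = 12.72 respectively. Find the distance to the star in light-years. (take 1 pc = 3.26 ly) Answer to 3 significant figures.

d ≈ 23.2 ly

μ = m − M = -0.740
m − M = 5 log₁₀ d − 5
log₁₀ d = (m − M)/5 + 1 = 0.8520
d = 10^0.8520 = 7.112 pc
= 23.19 ly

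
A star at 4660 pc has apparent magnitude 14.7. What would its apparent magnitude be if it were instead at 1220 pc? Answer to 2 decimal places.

m ≈ 11.79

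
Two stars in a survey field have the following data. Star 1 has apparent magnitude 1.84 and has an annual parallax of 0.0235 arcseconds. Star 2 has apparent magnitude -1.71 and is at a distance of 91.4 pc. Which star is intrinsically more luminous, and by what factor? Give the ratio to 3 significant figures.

Star 2 is more luminous, by a factor of 121.

Star 1: d = 1/p = 1/0.0235″ = 42.55 pc
Star 1: M = m − 5 log₁₀ d + 5 = 1.84 − 5·1.6289 + 5 = -1.305
Star 2: M = m − 5 log₁₀ d + 5 = -1.71 − 5·1.9609 + 5 = -6.515
ΔM = M_1 − M_2 = -1.305 − (-6.515) = 5.210; smaller M is more luminous → Star 2.
L ratio = 10^(0.4 |ΔM|) = 10^2.084 = 121.3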